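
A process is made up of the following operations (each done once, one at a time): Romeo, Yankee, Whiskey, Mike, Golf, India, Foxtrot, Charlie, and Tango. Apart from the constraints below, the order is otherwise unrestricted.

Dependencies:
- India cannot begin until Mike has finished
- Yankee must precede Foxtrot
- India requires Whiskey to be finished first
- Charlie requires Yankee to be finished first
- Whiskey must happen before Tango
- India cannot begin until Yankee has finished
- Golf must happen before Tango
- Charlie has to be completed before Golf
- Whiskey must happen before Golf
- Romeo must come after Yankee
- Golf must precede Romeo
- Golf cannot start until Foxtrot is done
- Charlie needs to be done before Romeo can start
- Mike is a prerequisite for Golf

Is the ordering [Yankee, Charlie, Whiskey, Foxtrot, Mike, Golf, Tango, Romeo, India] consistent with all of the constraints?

Yes

Checking each listed constraint against this order: for instance, Yankee is in position 1 and India in position 9, so that constraint holds — and the remaining constraints check out the same way.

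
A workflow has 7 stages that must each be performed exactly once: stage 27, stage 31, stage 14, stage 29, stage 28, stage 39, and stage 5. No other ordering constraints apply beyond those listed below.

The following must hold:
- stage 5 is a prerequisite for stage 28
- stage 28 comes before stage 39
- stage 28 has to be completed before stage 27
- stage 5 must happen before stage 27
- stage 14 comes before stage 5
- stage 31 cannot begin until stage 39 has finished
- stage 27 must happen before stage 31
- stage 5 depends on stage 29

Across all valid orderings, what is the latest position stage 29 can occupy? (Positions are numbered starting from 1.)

Every stage that must follow stage 29 has to come after it. Tracing all chains starting from stage 29, those stages are: stage 27, stage 31, stage 28, stage 39, stage 5 — 5 in total.
So at least 5 stages follow stage 29, putting stage 29 no later than position 2. That position is achievable by scheduling everything else first.

2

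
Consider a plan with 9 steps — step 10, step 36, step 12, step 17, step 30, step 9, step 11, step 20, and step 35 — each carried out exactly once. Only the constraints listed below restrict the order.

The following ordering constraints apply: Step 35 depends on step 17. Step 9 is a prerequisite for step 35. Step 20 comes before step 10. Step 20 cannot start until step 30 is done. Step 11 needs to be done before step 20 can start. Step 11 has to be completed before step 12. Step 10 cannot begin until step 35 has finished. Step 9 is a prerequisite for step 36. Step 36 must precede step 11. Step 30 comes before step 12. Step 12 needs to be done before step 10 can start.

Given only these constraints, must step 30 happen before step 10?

Tracing the constraints gives a chain: step 30 → step 12 → step 10.
Hence step 30 necessarily comes before step 10.

Yes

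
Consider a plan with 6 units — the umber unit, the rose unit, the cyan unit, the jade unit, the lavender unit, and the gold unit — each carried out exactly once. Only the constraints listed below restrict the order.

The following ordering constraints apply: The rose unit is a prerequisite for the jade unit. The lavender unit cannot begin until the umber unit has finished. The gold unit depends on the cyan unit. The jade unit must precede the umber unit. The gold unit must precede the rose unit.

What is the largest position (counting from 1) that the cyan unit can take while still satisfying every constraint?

The units that are forced after the cyan unit, directly or by a chain of constraints, are the umber unit, the rose unit, the jade unit, the lavender unit, the gold unit. That's 5 units.
So at least 5 units follow the cyan unit, putting the cyan unit no later than position 1. That position is achievable by scheduling everything else first.

1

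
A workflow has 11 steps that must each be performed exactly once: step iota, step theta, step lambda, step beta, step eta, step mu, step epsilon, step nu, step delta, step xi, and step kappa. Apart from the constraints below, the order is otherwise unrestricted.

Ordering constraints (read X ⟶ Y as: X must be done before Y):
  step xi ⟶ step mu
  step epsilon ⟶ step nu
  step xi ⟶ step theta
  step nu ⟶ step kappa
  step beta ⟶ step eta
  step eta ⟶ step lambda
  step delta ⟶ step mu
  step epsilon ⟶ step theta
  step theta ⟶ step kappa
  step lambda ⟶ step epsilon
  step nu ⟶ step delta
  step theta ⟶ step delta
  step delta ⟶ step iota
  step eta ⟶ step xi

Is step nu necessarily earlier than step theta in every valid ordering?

Step nu and step theta are not related by any chain of constraints.
A valid ordering placing step theta before step nu exists, so the answer is no.

No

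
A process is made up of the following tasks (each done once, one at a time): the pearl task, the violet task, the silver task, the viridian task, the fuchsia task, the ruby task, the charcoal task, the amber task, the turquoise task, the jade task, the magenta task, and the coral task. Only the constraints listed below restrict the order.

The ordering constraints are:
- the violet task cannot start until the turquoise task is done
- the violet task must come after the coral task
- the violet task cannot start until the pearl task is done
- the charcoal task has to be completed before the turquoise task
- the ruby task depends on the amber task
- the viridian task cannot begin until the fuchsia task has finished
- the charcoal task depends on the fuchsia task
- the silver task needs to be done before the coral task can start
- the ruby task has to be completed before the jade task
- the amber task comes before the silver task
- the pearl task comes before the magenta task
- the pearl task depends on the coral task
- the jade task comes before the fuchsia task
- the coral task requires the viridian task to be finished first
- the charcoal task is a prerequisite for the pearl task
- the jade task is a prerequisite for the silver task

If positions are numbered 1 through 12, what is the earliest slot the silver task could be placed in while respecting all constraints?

Every task that must precede the silver task has to come before it. Tracing all chains that end at the silver task, those tasks are: the ruby task, the amber task, the jade task — 3 in total.
With 3 mandatory predecessors, the earliest the silver task can sit is position 3+1 = 4, and placing just those 3 first achieves it.

4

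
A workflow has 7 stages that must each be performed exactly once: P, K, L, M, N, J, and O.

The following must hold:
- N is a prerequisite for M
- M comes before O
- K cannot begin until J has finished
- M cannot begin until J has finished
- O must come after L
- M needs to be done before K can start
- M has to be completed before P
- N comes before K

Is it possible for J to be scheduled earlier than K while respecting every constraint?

Every valid ordering already has J before K (the constraints require it), so in particular at least one does.

Yes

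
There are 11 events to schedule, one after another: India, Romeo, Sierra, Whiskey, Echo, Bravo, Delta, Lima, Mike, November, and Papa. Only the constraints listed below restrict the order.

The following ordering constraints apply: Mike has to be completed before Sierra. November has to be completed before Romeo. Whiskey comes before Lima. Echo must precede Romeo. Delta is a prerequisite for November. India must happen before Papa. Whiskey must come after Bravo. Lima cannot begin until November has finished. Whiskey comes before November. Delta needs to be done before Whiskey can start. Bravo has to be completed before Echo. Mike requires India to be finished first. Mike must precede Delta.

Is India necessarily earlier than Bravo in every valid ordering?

No

India and Bravo are not related by any chain of constraints.
There exist valid orderings with Bravo before India, so India is not required to come first.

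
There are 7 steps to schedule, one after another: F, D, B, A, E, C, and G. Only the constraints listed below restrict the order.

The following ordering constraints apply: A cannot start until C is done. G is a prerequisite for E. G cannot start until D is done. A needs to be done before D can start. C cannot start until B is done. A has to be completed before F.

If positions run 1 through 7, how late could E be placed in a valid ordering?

Nothing depends on E, so it can be the final step, position 7.

7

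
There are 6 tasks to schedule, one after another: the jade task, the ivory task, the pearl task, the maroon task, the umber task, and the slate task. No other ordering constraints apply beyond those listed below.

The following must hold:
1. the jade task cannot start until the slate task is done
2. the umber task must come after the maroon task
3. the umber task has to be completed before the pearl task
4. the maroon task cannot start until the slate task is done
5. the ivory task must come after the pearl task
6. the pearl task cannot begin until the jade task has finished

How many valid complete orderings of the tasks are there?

Only the slate task has no prerequisites, so it must go first.
Counting all ways to extend the partial order to a total order gives 3.

3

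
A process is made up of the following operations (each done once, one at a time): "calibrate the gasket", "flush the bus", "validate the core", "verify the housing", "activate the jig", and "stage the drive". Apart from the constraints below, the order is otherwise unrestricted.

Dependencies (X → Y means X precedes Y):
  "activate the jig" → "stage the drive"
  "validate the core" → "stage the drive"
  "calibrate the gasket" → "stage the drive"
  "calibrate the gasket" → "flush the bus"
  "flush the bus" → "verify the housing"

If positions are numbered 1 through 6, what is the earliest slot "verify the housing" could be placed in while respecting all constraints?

Every operation that must precede "verify the housing" has to come before it. Tracing all chains that end at "verify the housing", those operations are: "calibrate the gasket", "flush the bus" — 2 in total.
With 2 mandatory predecessors, the earliest "verify the housing" can sit is position 2+1 = 3, and placing just those 2 first achieves it.

3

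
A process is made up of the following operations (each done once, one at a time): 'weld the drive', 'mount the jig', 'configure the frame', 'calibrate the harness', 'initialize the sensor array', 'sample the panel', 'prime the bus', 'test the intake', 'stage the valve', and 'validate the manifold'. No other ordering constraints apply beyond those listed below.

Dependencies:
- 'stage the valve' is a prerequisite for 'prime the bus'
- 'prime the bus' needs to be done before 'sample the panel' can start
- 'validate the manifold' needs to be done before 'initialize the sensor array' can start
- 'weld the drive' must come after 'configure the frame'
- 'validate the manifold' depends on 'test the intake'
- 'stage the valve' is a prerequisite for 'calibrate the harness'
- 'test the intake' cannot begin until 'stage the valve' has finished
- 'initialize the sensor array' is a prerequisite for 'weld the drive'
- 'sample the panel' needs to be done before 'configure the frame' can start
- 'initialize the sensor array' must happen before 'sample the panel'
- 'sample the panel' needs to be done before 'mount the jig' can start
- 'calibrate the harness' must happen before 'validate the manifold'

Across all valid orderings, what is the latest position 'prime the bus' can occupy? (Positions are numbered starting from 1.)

6

The operations that are forced after 'prime the bus', directly or by a chain of constraints, are 'weld the drive', 'mount the jig', 'configure the frame', 'sample the panel'. That's 4 operations.
With 4 mandatory successors out of 10 operations total, the latest slot for 'prime the bus' is 10−4 = 6, and it's reachable by doing all non-successors before 'prime the bus'.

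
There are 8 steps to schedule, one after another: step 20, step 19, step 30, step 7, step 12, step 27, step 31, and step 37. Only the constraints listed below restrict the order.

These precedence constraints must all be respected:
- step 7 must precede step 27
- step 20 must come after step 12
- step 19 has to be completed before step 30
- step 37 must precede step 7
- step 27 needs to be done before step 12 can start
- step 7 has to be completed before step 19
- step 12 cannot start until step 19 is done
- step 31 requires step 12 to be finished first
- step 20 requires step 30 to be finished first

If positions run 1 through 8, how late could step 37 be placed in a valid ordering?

1

Every step that must follow step 37 has to come after it. Tracing all chains starting from step 37, those steps are: step 20, step 19, step 30, step 7, step 12, step 27, step 31 — 7 in total.
With 7 mandatory successors out of 8 steps total, the latest slot for step 37 is 8−7 = 1, and it's reachable by doing all non-successors before step 37.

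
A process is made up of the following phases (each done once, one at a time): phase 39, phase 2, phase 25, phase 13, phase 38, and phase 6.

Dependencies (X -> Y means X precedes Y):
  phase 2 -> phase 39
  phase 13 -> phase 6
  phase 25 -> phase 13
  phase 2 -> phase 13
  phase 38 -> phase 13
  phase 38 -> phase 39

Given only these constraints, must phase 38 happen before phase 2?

No

Nothing in the constraints links phase 38 and phase 2; they are unordered relative to each other.
There exist valid orderings with phase 2 before phase 38, so phase 38 is not required to come first.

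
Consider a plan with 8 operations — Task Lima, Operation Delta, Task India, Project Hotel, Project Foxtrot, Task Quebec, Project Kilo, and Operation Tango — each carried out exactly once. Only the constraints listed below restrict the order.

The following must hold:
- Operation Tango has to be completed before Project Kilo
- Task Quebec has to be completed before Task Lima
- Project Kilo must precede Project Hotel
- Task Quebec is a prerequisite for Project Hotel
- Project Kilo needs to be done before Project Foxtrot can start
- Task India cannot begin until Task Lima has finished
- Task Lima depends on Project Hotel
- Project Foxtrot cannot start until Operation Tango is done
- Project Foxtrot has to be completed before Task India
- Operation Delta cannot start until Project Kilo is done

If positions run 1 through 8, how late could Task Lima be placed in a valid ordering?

The only operation forced after Task Lima (directly or by a chain) is Task India.
So at least 1 operation follows Task Lima, putting Task Lima no later than position 7. That position is achievable by scheduling everything else first.

7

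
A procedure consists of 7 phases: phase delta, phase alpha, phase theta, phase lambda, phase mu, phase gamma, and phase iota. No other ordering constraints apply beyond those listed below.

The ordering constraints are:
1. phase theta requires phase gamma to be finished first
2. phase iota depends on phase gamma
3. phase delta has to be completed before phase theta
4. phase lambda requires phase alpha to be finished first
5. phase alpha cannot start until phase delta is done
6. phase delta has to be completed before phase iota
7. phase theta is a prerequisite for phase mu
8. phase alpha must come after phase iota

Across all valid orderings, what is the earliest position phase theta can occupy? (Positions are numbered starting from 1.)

3

The phases that are forced before phase theta, directly or transitively, are phase delta, phase gamma. That's 2 phases.
With 2 mandatory predecessors, the earliest phase theta can sit is position 2+1 = 3, and placing just those 2 first achieves it.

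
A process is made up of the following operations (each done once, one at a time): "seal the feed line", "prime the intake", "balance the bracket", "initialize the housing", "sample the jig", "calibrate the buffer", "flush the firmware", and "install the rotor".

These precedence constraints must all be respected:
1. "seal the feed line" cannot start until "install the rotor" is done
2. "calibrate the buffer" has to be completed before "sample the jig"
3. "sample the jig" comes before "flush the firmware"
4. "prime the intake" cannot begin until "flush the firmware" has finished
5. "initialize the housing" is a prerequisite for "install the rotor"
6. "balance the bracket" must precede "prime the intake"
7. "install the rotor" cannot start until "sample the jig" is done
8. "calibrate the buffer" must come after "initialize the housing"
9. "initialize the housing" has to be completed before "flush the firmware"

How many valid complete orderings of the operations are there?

2 operations have no prerequisites ("balance the bracket", "initialize the housing"), so any of them could come first.
Counting all ways to extend the partial order to a total order gives 38.

38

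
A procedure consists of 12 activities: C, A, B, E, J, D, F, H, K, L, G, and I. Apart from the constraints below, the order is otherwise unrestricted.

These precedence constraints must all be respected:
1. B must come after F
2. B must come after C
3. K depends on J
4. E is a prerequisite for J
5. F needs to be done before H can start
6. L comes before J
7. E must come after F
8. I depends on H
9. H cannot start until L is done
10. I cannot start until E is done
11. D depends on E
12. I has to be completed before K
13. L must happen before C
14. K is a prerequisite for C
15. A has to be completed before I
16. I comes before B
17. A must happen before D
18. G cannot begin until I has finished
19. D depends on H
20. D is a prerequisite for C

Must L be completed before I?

Yes

Following the dependencies: L → H → I.
Hence L necessarily comes before I.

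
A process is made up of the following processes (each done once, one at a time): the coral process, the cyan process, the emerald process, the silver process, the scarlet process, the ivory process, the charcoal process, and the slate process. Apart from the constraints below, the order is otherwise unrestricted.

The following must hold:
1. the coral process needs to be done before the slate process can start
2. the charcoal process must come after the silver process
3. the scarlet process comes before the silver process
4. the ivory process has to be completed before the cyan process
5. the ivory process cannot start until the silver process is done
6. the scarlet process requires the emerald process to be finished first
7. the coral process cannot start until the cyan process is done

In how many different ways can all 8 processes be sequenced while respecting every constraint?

Only the emerald process has no prerequisites, so it must go first.
Enumerating by repeatedly choosing an available process (one whose prerequisites are all placed) gives 5 distinct complete orderings.

5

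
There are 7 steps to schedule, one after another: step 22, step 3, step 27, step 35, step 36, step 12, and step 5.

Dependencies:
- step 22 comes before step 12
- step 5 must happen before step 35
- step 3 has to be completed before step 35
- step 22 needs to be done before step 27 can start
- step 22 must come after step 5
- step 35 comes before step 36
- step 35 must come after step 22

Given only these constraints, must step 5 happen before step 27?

Yes

Chaining the stated constraints: step 5 → step 22 → step 27.
That forces step 5 before step 27 in every valid schedule.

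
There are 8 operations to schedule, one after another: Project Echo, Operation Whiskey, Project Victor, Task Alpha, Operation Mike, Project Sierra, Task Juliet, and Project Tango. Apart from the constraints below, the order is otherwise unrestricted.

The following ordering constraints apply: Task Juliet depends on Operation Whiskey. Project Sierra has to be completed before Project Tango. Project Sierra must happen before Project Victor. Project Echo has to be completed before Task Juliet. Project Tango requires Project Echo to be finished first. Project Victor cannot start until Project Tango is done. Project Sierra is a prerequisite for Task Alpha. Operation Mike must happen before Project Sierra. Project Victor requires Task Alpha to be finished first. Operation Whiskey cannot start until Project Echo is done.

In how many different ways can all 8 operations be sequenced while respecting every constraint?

2 operations have no prerequisites (Project Echo, Operation Mike), so any of them could come first.
Systematically extending each partial ordering one operation at a time and counting, there are 98 complete orderings.

98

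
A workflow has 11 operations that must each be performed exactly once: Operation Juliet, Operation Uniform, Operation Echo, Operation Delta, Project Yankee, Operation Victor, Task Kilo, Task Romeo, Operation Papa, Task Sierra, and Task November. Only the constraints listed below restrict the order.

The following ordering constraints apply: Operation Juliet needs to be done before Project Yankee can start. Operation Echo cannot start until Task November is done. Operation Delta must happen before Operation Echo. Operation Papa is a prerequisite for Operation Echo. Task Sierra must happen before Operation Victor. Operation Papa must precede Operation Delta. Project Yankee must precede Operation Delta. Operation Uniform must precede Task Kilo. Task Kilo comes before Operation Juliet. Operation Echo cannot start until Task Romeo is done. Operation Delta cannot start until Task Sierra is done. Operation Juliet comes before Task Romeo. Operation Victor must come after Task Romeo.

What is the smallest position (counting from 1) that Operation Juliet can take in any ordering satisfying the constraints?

3

Working backwards through the constraints from Operation Juliet, its full set of required predecessors is Operation Uniform, Task Kilo — 2 of them.
With 2 mandatory predecessors, the earliest Operation Juliet can sit is position 2+1 = 3, and placing just those 2 first achieves it.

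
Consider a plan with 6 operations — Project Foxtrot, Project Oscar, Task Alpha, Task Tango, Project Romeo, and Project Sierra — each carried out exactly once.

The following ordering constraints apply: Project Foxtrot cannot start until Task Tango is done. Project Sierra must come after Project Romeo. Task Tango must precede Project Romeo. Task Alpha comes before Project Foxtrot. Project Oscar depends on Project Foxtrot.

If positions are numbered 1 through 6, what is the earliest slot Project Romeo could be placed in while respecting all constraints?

2

Working backwards through the constraints from Project Romeo, its only required predecessor is Task Tango.
With 1 mandatory predecessor, the earliest Project Romeo can sit is position 1+1 = 2, and placing just that one first achieves it.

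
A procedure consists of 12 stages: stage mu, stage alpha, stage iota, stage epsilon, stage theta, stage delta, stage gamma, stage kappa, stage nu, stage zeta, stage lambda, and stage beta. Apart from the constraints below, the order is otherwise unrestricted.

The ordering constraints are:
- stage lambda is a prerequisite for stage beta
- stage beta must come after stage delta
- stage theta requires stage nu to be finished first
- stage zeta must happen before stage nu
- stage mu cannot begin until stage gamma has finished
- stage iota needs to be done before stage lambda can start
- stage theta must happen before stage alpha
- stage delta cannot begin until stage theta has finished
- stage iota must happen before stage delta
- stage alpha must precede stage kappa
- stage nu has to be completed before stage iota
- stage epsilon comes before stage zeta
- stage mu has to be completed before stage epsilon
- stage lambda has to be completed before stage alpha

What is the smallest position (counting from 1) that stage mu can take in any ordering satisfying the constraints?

2

Working backwards through the constraints from stage mu, its only required predecessor is stage gamma.
So at minimum 1 stage comes before stage mu, putting stage mu no earlier than position 2. That position is achievable by scheduling exactly that predecessor first.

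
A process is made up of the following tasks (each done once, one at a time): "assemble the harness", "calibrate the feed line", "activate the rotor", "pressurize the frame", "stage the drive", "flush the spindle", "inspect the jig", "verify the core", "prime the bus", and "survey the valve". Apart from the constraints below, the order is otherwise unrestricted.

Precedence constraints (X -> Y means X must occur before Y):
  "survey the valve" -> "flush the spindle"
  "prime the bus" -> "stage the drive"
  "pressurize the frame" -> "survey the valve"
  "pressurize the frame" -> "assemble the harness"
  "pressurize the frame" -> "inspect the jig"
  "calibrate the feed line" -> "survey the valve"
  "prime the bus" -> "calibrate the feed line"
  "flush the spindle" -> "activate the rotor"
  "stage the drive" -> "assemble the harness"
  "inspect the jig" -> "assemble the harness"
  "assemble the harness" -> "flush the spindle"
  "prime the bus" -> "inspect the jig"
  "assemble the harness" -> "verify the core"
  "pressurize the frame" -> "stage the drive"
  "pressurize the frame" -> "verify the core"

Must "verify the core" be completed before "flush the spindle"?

No

Nothing in the constraints links "verify the core" and "flush the spindle"; they are unordered relative to each other.
So "verify the core" can come before "flush the spindle" or after — it is not forced.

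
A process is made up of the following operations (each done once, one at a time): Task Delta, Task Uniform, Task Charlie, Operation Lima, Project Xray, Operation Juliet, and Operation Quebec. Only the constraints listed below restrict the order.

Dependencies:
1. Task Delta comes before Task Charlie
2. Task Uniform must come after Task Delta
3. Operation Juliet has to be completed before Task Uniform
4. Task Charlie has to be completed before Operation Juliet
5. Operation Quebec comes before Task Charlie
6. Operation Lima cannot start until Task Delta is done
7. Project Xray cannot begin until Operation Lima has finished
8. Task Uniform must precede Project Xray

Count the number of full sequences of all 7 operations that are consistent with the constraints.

2 operations have no prerequisites (Task Delta, Operation Quebec), so any of them could come first.
Systematically extending each partial ordering one operation at a time and counting, there are 9 complete orderings.

9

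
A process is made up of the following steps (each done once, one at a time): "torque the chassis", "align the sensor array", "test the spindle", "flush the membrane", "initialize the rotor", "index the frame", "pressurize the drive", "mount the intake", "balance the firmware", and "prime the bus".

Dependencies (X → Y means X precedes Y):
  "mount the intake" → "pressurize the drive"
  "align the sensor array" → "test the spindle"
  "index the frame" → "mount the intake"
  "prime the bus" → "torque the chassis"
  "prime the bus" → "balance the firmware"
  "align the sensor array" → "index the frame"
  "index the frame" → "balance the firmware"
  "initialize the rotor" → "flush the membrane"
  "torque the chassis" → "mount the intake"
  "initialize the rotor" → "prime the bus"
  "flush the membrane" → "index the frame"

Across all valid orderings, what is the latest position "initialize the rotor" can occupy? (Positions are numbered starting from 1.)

The steps that are forced after "initialize the rotor", directly or by a chain of constraints, are "torque the chassis", "flush the membrane", "index the frame", "pressurize the drive", "mount the intake", "balance the firmware", "prime the bus". That's 7 steps.
With 7 mandatory successors out of 10 steps total, the latest slot for "initialize the rotor" is 10−7 = 3, and it's reachable by doing all non-successors before "initialize the rotor".

3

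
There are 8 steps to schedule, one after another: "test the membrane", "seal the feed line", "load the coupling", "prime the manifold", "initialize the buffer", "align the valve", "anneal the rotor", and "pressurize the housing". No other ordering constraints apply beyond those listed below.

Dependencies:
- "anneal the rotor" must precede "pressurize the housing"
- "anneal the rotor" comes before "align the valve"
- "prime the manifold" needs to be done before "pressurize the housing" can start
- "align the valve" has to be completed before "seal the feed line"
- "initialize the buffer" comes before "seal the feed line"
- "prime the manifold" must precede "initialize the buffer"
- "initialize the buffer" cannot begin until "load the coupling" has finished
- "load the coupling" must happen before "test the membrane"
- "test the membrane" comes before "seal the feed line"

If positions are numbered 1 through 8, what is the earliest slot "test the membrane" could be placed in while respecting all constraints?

2

Working backwards through the constraints from "test the membrane", its only required predecessor is "load the coupling".
With 1 mandatory predecessor, the earliest "test the membrane" can sit is position 1+1 = 2, and placing just that one first achieves it.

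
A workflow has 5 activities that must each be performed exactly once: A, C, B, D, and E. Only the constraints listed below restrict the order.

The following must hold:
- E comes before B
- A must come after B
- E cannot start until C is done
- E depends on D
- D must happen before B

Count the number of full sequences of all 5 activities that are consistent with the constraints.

2

2 activities have no prerequisites (C, D), so any of them could come first.
Systematically extending each partial ordering one activity at a time and counting, there are 2 complete orderings.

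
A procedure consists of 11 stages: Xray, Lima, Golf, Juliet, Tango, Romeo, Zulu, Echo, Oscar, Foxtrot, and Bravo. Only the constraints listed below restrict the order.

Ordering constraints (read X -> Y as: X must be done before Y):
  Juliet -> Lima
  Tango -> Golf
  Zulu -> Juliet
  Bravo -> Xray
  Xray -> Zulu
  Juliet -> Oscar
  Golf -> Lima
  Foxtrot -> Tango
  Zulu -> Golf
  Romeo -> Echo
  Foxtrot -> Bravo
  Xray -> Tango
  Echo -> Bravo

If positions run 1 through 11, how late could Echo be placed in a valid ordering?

3

The stages that are forced after Echo, directly or by a chain of constraints, are Xray, Lima, Golf, Juliet, Tango, Zulu, Oscar, Bravo. That's 8 stages.
So at least 8 stages follow Echo, putting Echo no later than position 3. That position is achievable by scheduling everything else first.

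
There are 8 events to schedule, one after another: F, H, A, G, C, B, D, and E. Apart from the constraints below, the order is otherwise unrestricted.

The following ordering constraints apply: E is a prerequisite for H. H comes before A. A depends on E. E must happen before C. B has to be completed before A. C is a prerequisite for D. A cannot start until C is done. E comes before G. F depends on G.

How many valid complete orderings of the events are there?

2 events have no prerequisites (B, E), so any of them could come first.
Counting all ways to extend the partial order to a total order gives 453.

453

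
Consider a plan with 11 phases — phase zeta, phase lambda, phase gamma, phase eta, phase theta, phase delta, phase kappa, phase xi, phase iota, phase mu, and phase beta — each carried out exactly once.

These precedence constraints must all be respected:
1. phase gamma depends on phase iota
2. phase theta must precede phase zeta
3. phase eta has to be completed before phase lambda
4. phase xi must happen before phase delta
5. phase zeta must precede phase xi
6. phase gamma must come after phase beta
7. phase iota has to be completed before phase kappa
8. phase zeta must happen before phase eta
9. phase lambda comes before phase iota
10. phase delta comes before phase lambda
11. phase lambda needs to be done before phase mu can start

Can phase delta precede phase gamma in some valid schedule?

Every valid ordering already has phase delta before phase gamma (the constraints require it), so in particular at least one does.

Yes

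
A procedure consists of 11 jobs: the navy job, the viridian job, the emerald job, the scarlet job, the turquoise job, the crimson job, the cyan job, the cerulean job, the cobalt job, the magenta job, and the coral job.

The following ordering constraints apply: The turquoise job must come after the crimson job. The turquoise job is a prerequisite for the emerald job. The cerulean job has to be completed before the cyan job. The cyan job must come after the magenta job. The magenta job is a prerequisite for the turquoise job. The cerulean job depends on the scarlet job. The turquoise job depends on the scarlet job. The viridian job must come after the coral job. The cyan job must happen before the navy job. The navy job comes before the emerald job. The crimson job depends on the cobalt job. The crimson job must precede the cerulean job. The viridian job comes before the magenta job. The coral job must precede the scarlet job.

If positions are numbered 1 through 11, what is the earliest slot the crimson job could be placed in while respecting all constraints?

Working backwards through the constraints from the crimson job, its only required predecessor is the cobalt job.
With 1 mandatory predecessor, the earliest the crimson job can sit is position 1+1 = 2, and placing just that one first achieves it.

2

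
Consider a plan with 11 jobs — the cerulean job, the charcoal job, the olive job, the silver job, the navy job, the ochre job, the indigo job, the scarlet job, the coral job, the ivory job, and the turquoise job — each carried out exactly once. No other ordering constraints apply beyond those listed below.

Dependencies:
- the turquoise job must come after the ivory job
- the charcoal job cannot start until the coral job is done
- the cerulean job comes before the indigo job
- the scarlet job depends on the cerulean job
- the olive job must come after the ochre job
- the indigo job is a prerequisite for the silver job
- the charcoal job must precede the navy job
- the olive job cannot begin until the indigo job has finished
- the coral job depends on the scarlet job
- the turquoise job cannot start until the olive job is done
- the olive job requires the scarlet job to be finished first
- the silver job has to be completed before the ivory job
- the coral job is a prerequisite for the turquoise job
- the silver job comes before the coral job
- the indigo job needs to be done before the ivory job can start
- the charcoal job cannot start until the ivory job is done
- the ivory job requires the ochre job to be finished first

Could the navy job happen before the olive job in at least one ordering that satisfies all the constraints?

Yes

No chain of constraints runs from the olive job to the navy job, so the olive job is not required to come first.
That means at least one valid schedule has the navy job before the olive job.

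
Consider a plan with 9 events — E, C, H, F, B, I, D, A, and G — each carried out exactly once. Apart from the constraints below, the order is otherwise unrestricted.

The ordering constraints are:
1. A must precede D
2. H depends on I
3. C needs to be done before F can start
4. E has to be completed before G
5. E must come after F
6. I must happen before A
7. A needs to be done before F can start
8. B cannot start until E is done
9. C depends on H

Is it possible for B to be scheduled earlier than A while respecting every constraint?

No

There is a dependency chain A → F → E → B, so B always comes after A.
Hence B can never be scheduled before A.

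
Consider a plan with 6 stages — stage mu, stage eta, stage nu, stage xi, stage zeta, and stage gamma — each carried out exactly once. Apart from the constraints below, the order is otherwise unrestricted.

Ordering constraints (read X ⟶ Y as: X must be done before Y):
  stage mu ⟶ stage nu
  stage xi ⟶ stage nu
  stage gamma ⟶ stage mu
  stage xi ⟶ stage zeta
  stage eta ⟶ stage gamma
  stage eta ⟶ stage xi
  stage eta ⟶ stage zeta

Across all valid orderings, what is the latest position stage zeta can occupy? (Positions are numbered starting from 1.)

No constraint forces any stage after stage zeta, so it can be placed last, in position 6.

6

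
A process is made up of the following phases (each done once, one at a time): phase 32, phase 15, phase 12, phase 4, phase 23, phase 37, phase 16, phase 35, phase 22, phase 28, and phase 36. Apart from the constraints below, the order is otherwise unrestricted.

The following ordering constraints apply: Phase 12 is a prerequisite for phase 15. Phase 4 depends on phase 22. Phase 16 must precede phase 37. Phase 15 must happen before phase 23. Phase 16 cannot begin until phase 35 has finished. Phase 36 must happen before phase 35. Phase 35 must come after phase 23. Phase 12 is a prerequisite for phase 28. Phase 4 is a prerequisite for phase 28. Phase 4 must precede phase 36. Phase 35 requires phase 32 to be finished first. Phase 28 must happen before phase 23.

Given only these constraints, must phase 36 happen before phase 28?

No

Nothing in the constraints links phase 36 and phase 28; they are unordered relative to each other.
There exist valid orderings with phase 28 before phase 36, so phase 36 is not required to come first.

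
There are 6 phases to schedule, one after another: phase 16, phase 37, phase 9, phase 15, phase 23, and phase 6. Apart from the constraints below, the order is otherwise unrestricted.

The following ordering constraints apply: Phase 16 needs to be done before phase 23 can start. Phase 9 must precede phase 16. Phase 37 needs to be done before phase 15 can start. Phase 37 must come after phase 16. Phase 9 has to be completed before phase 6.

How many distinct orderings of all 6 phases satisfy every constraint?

15

Phase 9 is the only phase with nothing required before it, so every ordering starts there.
Enumerating by repeatedly choosing an available phase (one whose prerequisites are all placed) gives 15 distinct complete orderings.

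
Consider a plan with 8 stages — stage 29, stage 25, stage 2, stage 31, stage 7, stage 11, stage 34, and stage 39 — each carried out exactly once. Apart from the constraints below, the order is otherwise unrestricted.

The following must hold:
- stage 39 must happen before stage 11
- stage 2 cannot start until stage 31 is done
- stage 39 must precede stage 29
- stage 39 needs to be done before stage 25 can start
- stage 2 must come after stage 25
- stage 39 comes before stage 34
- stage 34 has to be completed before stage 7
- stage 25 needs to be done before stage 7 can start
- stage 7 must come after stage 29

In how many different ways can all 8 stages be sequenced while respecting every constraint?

The stages with no prerequisites are stage 31, stage 39; any of them can be placed first.
Enumerating by repeatedly choosing an available stage (one whose prerequisites are all placed) gives 598 distinct complete orderings.

598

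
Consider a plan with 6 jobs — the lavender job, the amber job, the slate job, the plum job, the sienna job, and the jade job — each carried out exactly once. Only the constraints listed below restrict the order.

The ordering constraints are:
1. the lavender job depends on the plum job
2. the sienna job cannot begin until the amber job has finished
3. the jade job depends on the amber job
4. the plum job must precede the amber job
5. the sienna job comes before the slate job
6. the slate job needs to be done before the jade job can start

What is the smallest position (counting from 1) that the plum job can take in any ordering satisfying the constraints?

1

The plum job has no prerequisites at all, so it can go in position 1.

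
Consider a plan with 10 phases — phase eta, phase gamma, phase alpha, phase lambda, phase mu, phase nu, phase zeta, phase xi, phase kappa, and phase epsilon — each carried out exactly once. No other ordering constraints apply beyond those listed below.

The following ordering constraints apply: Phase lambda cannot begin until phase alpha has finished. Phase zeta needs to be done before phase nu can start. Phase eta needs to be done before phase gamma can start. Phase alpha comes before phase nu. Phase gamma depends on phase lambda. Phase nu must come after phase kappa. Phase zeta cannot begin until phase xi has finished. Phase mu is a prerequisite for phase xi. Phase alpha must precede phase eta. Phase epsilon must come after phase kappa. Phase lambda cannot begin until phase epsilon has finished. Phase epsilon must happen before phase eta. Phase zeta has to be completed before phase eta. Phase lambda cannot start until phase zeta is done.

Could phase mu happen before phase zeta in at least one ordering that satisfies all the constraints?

The constraints force phase mu before phase zeta, so yes — every valid ordering has phase mu earlier.

Yes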